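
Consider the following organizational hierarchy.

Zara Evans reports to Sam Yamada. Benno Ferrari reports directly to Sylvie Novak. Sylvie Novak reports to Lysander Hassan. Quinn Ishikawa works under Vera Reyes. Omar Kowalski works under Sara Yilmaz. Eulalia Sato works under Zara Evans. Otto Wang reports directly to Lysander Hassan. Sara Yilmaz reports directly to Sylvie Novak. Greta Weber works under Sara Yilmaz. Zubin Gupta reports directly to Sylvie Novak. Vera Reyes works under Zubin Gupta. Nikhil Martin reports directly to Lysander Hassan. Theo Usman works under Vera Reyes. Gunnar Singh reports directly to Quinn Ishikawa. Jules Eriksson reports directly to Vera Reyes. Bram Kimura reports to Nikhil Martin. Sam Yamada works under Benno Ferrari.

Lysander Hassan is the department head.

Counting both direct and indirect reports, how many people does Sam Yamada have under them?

2

Sam Yamada directly manages Zara Evans. Under Zara Evans: Eulalia Sato (1). That's 2 in total.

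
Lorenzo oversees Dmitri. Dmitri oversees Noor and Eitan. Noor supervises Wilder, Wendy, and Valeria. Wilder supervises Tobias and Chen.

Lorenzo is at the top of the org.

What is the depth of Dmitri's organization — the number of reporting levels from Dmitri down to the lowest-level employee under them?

3

The longest chain under Dmitri runs Dmitri → Noor → Wilder → Chen, which is 3 levels below Dmitri.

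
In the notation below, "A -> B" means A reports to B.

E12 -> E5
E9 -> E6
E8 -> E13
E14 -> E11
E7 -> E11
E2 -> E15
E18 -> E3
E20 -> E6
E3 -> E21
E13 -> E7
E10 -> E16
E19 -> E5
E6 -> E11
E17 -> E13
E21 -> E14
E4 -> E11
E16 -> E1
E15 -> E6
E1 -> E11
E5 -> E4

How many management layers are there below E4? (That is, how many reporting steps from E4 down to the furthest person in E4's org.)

2

The longest chain under E4 runs E4 → E5 → E12, which is 2 levels below E4.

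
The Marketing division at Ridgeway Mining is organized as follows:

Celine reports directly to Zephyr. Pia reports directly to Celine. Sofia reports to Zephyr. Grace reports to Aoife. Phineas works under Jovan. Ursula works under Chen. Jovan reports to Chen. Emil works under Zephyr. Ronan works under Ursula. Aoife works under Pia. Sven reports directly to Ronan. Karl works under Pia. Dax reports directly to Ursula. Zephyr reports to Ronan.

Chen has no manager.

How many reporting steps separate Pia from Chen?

Chain from Pia up to Chen: Pia → Celine → Zephyr → Ronan → Ursula → Chen. That is 5 steps up, so Pia is 5 levels below Chen.

5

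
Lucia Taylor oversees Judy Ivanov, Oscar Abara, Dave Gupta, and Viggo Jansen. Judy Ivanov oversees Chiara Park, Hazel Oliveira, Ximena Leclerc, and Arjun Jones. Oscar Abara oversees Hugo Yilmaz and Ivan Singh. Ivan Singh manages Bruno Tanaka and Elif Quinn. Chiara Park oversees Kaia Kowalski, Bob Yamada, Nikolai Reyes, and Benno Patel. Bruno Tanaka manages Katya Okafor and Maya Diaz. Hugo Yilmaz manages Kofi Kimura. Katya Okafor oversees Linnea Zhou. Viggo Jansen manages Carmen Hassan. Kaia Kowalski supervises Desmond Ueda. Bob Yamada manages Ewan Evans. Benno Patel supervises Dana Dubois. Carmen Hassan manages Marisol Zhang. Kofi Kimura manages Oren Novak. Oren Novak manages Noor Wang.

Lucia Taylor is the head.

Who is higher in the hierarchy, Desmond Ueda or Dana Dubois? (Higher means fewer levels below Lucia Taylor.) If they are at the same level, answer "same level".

same level

Both Desmond Ueda and Dana Dubois are 4 levels below Lucia Taylor.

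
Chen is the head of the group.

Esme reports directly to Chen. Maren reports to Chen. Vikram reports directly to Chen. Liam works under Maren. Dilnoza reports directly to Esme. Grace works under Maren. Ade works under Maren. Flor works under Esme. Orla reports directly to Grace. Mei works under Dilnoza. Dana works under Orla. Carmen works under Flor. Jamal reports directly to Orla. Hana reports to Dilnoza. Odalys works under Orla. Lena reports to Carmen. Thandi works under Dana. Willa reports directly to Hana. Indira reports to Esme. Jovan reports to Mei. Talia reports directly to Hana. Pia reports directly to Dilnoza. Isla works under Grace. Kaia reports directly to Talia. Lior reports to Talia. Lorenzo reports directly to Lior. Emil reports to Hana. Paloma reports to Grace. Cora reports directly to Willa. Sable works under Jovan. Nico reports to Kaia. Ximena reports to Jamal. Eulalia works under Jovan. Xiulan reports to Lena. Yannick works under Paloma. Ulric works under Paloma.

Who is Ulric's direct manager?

Paloma

Ulric reports directly to Paloma.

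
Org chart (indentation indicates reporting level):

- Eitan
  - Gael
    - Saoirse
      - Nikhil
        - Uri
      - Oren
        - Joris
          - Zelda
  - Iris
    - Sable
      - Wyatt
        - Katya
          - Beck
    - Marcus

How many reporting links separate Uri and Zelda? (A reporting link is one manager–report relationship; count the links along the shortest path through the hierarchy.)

Uri is 2 levels below Saoirse, and Zelda is 3 levels below Saoirse (their lowest common manager). The shortest path runs up from Uri to Saoirse and back down to Zelda: 2 + 3 = 5 links.

5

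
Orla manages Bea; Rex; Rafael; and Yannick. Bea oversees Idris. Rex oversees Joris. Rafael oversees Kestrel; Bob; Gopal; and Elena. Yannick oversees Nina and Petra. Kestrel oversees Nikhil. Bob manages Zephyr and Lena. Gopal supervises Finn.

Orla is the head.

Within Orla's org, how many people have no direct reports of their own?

9

The people in Orla's organization with no one reporting to them are Nina, Petra, Elena, Finn, Lena, Zephyr, Nikhil, Joris, Idris. That is 9.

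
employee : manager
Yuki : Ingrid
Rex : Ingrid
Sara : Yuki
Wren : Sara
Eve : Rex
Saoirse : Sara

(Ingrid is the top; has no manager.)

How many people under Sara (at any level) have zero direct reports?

The people in Sara's organization with no one reporting to them are Saoirse, Wren. That is 2.

2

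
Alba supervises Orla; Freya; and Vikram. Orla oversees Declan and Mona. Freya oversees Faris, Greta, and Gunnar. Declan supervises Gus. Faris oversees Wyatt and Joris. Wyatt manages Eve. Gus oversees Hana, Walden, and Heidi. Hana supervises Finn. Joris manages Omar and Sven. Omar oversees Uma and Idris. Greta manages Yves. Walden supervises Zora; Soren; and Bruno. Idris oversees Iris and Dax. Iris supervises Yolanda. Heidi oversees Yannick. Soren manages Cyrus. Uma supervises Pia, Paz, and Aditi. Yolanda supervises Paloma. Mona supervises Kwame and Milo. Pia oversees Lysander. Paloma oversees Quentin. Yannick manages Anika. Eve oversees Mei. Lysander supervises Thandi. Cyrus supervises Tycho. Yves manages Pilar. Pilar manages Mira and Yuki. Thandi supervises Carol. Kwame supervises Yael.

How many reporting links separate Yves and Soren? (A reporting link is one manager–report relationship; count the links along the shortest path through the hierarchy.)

8

Yves is 3 levels below Alba, and Soren is 5 levels below Alba (their lowest common manager). The shortest path runs up from Yves to Alba and back down to Soren: 3 + 5 = 8 links.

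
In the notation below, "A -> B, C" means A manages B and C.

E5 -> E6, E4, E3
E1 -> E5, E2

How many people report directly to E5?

E5 directly manages E6, E4, E3. That is 3 direct reports.

3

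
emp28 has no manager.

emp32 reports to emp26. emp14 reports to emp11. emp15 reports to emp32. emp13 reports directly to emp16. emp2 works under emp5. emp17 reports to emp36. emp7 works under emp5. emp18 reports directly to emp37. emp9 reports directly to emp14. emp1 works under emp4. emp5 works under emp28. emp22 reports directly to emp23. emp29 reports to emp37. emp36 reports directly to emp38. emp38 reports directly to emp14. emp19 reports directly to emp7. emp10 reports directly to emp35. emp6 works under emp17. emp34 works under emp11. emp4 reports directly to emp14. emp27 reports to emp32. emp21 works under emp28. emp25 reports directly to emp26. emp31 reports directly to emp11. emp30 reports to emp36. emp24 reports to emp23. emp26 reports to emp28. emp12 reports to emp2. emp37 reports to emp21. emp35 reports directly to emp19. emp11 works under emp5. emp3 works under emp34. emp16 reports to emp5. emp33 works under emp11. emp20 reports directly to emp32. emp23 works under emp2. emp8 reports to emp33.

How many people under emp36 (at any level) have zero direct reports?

The people in emp36's organization with no one reporting to them are emp30, emp6. That is 2.

2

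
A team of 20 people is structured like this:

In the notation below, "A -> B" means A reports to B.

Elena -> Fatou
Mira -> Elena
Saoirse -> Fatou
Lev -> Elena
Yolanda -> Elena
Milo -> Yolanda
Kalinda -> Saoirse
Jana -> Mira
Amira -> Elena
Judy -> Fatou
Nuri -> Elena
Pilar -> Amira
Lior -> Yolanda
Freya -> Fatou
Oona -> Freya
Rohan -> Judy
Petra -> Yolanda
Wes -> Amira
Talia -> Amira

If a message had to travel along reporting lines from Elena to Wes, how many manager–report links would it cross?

2

Wes is in Elena's organization: the chain from Wes up to Elena is Wes → Amira → Elena, which is 2 links.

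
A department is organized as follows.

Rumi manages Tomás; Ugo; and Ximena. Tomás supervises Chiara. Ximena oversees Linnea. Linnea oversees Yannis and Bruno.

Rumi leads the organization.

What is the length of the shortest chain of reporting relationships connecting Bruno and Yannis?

Bruno is 1 level below Linnea, and Yannis is 1 level below Linnea (their lowest common manager). The shortest path runs up from Bruno to Linnea and back down to Yannis: 1 + 1 = 2 links.

2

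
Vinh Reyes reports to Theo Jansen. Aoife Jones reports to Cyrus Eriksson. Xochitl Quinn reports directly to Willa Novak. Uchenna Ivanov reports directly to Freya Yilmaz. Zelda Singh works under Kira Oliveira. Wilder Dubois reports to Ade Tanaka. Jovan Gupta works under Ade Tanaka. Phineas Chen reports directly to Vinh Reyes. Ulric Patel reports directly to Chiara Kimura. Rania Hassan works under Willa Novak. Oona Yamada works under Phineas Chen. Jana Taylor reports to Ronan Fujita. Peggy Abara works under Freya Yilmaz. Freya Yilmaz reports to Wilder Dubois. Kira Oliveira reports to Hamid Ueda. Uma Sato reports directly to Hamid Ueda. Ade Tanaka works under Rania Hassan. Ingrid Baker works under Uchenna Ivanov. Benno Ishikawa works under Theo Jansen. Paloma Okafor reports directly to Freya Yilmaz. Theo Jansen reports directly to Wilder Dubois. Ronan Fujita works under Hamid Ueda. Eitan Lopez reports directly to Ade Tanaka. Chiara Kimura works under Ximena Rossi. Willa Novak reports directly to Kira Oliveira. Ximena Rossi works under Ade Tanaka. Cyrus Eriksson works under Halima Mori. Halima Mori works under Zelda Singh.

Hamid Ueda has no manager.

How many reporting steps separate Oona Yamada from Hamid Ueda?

Chain from Oona Yamada up to Hamid Ueda: Oona Yamada → Phineas Chen → Vinh Reyes → Theo Jansen → Wilder Dubois → Ade Tanaka → Rania Hassan → Willa Novak → Kira Oliveira → Hamid Ueda. That is 9 steps up, so Oona Yamada is 9 levels below Hamid Ueda.

9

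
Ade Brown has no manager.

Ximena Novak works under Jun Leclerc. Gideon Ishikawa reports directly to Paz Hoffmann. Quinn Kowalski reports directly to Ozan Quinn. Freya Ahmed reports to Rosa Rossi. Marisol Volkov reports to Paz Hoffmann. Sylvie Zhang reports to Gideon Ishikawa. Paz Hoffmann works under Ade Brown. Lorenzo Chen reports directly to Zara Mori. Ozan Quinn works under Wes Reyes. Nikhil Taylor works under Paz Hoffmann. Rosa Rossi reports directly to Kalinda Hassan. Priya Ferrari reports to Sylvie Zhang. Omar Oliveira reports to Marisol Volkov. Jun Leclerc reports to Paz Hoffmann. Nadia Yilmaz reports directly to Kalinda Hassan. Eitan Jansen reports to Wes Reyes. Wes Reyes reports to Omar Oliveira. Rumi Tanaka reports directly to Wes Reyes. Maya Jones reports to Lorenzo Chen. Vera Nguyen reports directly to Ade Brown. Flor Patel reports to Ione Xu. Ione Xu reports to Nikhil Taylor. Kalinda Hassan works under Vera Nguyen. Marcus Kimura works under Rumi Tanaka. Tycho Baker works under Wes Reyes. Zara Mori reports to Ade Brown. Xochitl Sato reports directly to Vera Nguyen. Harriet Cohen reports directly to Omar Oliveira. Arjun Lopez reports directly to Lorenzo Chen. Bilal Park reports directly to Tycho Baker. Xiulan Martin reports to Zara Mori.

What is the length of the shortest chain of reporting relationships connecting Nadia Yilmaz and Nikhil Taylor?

Nadia Yilmaz is 3 levels below Ade Brown, and Nikhil Taylor is 2 levels below Ade Brown (their lowest common manager). The shortest path runs up from Nadia Yilmaz to Ade Brown and back down to Nikhil Taylor: 3 + 2 = 5 links.

5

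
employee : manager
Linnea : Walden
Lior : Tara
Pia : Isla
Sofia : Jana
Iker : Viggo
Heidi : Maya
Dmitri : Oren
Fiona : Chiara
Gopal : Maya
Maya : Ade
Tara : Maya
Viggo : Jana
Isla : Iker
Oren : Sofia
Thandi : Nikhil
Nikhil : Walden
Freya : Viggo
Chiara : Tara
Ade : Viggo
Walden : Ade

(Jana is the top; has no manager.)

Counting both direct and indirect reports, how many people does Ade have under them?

11

Ade directly manages Walden, Maya. Under Walden: Nikhil, Thandi, Linnea (3). Under Maya: Heidi, Gopal, Tara, Lior, Chiara, Fiona (6). So Ade's organization is 2 direct reports plus everyone under them: 4 + 7 = 11.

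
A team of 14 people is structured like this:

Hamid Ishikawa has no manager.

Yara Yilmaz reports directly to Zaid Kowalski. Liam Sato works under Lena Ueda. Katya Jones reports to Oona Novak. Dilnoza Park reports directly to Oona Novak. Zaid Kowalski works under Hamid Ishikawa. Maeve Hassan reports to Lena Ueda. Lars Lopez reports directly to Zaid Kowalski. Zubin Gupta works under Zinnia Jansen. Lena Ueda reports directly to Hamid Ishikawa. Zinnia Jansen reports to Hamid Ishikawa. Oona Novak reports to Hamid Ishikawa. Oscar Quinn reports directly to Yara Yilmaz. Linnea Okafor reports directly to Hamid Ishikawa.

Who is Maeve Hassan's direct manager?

Lena Ueda

Maeve Hassan reports directly to Lena Ueda.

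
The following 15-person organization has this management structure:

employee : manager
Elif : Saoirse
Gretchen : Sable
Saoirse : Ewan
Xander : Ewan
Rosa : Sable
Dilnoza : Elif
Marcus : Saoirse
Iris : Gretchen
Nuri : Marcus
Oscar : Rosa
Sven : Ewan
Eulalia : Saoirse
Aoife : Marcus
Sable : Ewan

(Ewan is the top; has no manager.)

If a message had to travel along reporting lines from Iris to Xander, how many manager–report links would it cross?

4

Iris is 3 levels below Ewan, and Xander is 1 level below Ewan (their lowest common manager). The shortest path runs up from Iris to Ewan and back down to Xander: 3 + 1 = 4 links.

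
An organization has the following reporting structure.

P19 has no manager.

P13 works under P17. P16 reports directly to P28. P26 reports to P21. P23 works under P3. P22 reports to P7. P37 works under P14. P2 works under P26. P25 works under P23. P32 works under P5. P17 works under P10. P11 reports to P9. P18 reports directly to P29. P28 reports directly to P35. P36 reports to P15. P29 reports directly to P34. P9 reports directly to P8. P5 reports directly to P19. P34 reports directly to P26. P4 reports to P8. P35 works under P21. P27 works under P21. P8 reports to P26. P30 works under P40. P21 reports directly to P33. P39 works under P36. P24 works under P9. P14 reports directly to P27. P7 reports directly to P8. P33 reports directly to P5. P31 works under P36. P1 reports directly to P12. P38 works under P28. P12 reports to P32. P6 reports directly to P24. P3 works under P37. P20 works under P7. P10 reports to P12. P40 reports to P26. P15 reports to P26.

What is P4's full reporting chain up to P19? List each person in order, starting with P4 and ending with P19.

P4 reports to P8. P8 reports to P26. P26 reports to P21. P21 reports to P33. P33 reports to P5. P5 reports to P19. P19 is at the top.

P4 -> P8 -> P26 -> P21 -> P33 -> P5 -> P19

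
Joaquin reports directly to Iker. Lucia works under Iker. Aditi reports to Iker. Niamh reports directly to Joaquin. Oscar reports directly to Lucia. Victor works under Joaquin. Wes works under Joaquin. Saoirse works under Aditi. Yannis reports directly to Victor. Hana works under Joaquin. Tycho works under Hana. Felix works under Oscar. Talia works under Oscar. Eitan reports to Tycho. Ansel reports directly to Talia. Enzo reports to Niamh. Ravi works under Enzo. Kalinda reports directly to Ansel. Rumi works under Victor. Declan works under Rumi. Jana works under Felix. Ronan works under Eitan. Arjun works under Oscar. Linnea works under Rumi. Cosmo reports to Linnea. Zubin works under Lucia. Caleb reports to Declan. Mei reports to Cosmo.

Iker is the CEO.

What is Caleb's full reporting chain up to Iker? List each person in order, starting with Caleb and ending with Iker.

Caleb -> Declan -> Rumi -> Victor -> Joaquin -> Iker

Caleb reports to Declan. Declan reports to Rumi. Rumi reports to Victor. Victor reports to Joaquin. Joaquin reports to Iker. Iker is at the top.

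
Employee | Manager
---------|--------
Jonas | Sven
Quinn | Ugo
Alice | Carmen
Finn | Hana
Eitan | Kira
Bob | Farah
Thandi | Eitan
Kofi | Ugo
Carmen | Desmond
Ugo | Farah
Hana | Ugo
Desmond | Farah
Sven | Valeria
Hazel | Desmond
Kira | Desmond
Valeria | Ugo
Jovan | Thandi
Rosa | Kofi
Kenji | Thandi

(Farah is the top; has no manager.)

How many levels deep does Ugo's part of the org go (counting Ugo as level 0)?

The longest chain under Ugo runs Ugo → Valeria → Sven → Jonas, which is 3 levels below Ugo.

3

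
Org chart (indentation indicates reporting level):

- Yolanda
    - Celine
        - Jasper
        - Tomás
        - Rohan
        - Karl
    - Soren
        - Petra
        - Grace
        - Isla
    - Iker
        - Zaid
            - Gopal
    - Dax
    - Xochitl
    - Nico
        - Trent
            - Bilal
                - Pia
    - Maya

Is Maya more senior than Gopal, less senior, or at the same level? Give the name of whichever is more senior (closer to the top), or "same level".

Maya is 1 level below Yolanda; Gopal is 3. Maya is higher.

Maya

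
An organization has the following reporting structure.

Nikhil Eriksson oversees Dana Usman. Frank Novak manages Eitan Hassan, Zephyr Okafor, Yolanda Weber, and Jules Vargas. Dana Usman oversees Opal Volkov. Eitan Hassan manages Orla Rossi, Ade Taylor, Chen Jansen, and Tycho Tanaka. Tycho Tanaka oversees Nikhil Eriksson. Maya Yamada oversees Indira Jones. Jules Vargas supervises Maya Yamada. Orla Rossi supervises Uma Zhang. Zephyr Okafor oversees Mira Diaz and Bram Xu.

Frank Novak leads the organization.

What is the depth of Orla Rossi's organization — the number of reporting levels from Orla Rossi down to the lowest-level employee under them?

The longest chain under Orla Rossi runs Orla Rossi → Uma Zhang, which is 1 level below Orla Rossi.

1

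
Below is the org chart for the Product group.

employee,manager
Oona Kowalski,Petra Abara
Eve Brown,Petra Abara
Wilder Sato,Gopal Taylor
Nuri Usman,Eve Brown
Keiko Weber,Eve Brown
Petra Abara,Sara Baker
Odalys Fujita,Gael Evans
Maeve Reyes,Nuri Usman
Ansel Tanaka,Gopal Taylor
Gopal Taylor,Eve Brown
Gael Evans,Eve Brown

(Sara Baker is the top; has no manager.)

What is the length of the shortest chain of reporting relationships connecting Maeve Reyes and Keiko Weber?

3

Maeve Reyes is 2 levels below Eve Brown, and Keiko Weber is 1 level below Eve Brown (their lowest common manager). The shortest path runs up from Maeve Reyes to Eve Brown and back down to Keiko Weber: 2 + 1 = 3 links.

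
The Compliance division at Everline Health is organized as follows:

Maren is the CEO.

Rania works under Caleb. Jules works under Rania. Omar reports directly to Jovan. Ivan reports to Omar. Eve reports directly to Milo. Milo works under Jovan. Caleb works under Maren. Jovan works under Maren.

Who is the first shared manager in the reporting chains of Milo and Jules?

Milo's chain of managers is Jovan, Maren. Jules's chain of managers is Rania, Caleb, Maren. The first manager that appears in both chains is Maren.

Maren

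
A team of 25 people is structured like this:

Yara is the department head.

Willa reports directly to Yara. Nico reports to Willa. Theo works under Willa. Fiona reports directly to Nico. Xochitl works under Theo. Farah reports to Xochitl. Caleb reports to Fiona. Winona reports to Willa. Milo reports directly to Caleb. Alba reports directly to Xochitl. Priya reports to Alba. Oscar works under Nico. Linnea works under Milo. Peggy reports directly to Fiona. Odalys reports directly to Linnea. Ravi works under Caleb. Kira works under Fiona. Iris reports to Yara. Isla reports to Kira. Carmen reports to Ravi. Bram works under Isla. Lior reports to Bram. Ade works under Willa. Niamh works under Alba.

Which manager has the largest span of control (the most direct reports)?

Direct-report counts: Yara has 2; Willa has 4; Theo has 1; Xochitl has 2; Alba has 2; Nico has 2; Fiona has 3; Kira has 1; Isla has 1; Bram has 1; Caleb has 2; Ravi has 1; Milo has 1; Linnea has 1. The largest is 4, held by Willa.

Willa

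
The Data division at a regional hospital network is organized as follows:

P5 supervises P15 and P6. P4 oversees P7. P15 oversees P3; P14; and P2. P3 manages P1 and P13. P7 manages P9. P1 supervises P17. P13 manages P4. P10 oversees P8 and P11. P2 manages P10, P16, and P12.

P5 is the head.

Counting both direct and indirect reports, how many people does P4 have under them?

P4 directly manages P7. Under P7: P9 (1). That's 2 in total.

2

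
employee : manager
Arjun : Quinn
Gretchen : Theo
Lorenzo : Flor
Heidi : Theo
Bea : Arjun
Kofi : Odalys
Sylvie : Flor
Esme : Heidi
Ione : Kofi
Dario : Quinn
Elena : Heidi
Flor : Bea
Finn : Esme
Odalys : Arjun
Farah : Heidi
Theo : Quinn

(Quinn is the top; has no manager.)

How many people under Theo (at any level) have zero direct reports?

4

The people in Theo's organization with no one reporting to them are Gretchen, Farah, Finn, Elena. That is 4.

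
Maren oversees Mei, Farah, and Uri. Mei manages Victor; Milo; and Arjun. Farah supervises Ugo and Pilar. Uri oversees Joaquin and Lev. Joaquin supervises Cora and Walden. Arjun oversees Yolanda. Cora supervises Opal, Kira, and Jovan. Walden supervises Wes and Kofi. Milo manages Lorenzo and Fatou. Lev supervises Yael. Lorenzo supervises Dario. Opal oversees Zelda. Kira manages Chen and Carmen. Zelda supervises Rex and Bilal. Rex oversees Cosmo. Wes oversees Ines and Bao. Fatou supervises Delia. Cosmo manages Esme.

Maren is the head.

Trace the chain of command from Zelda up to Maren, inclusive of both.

Zelda -> Opal -> Cora -> Joaquin -> Uri -> Maren

Zelda reports to Opal. Opal reports to Cora. Cora reports to Joaquin. Joaquin reports to Uri. Uri reports to Maren. Maren is at the top.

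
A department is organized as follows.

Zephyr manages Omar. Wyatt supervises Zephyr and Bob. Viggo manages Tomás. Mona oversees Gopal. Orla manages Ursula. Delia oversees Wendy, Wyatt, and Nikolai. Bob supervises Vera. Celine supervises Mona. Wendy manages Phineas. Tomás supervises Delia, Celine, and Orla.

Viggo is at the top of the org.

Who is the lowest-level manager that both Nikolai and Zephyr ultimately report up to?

Delia

Nikolai's chain of managers is Delia, Tomás, Viggo. Zephyr's chain of managers is Wyatt, Delia, Tomás, Viggo. The first manager that appears in both chains is Delia.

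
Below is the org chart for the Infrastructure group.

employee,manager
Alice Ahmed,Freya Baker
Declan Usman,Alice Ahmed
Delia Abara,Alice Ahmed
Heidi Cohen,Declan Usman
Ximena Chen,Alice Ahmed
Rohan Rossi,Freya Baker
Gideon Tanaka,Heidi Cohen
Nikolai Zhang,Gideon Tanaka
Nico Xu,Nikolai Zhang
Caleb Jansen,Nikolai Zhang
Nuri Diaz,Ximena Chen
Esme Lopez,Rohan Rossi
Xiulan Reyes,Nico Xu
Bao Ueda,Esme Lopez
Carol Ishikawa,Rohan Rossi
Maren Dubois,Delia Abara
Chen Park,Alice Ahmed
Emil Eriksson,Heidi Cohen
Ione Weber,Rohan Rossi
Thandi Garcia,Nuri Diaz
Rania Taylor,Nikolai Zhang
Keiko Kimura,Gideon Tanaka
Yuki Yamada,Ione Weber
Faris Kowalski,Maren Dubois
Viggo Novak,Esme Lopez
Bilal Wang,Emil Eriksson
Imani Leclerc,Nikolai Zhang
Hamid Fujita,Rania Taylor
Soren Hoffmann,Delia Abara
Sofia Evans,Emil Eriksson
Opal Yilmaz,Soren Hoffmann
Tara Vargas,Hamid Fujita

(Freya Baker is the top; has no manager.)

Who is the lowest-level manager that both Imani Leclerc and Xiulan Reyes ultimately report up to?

Imani Leclerc's chain of managers is Nikolai Zhang, Gideon Tanaka, Heidi Cohen, Declan Usman, Alice Ahmed, Freya Baker. Xiulan Reyes's chain of managers is Nico Xu, Nikolai Zhang, Gideon Tanaka, Heidi Cohen, Declan Usman, Alice Ahmed, Freya Baker. The first manager that appears in both chains is Nikolai Zhang.

Nikolai Zhang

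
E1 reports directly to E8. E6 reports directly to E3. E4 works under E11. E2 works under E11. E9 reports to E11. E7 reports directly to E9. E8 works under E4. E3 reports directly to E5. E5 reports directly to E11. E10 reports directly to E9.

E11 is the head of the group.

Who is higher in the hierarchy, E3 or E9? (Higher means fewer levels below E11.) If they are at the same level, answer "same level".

E3 is 2 levels below E11; E9 is 1. E9 is higher.

E9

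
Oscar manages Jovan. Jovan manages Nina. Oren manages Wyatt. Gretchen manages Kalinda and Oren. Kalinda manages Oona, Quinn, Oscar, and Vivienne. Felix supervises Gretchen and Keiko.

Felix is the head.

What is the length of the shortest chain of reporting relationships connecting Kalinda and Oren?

Kalinda is 1 level below Gretchen, and Oren is 1 level below Gretchen (their lowest common manager). The shortest path runs up from Kalinda to Gretchen and back down to Oren: 1 + 1 = 2 links.

2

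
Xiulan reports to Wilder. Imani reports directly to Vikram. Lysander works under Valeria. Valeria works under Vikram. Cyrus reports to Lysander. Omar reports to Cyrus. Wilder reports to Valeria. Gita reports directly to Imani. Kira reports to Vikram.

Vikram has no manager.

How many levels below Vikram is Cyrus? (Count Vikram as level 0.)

Chain from Cyrus up to Vikram: Cyrus → Lysander → Valeria → Vikram. That is 3 steps up, so Cyrus is 3 levels below Vikram.

3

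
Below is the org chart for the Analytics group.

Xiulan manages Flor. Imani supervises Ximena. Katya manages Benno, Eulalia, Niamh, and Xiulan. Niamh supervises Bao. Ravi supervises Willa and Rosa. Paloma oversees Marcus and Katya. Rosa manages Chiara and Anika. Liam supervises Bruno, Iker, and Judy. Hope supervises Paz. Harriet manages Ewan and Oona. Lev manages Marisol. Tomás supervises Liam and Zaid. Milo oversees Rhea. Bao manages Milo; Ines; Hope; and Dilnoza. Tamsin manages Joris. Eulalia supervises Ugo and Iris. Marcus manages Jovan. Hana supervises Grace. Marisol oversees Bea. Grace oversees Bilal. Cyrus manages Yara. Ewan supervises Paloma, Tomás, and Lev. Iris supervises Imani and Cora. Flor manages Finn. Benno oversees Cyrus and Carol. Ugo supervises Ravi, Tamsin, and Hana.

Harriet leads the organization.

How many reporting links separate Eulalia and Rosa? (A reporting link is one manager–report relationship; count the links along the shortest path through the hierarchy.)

3

Rosa is in Eulalia's organization: the chain from Rosa up to Eulalia is Rosa → Ravi → Ugo → Eulalia, which is 3 links.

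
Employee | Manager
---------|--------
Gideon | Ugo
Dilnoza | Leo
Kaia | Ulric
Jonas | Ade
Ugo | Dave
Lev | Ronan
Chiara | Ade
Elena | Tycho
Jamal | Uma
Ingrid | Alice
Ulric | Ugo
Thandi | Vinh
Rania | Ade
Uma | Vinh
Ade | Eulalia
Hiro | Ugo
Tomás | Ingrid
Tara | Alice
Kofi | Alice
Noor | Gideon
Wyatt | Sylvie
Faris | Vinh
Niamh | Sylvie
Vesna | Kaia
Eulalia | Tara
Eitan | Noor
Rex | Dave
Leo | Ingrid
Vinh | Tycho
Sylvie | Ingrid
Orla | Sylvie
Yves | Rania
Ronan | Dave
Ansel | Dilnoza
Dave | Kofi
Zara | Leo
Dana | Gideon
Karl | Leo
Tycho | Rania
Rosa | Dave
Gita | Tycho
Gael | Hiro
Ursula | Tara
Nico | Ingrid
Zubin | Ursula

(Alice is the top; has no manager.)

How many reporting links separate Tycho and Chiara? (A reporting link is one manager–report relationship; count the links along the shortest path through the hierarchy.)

Tycho is 2 levels below Ade, and Chiara is 1 level below Ade (their lowest common manager). The shortest path runs up from Tycho to Ade and back down to Chiara: 2 + 1 = 3 links.

3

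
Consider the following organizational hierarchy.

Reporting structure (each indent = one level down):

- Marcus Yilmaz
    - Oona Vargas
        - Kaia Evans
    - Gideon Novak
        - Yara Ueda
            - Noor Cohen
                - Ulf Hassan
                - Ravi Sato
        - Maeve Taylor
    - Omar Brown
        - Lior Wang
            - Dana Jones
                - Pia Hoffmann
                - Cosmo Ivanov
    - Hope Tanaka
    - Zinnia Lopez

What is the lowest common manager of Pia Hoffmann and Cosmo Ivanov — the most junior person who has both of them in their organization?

Pia Hoffmann's chain of managers is Dana Jones, Lior Wang, Omar Brown, Marcus Yilmaz. Cosmo Ivanov's chain of managers is Dana Jones, Lior Wang, Omar Brown, Marcus Yilmaz. The first manager that appears in both chains is Dana Jones.

Dana Jones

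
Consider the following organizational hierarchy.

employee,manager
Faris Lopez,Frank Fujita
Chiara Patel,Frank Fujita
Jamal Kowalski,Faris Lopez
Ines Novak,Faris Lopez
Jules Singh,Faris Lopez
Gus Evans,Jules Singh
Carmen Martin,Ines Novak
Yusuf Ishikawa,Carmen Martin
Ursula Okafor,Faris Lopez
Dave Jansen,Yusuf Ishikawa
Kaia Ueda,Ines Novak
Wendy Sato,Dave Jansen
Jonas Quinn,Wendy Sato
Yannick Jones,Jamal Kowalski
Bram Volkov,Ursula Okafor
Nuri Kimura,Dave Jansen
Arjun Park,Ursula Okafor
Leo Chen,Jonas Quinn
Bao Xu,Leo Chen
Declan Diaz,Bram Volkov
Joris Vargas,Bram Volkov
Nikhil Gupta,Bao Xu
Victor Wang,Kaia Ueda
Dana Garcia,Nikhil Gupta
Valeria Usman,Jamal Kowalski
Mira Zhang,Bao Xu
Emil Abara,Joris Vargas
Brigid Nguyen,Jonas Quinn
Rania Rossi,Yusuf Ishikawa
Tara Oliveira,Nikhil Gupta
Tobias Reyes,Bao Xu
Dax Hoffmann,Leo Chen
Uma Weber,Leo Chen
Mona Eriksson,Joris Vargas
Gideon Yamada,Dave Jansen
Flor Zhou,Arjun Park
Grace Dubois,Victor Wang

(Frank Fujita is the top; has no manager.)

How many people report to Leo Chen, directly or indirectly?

Leo Chen directly manages Bao Xu, Dax Hoffmann, Uma Weber. Under Bao Xu: Tobias Reyes, Mira Zhang, Nikhil Gupta, Tara Oliveira, Dana Garcia (5). Dax Hoffmann has no reports. Uma Weber has no reports. So Leo Chen's organization is 3 direct reports plus everyone under them: 6 + 1 + 1 = 8.

8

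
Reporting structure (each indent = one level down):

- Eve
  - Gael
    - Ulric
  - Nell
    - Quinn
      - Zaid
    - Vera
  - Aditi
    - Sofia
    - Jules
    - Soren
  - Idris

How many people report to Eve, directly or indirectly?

Eve directly manages Gael, Nell, Aditi, Idris. Under Gael: Ulric (1). Under Nell: Vera, Quinn, Zaid (3). Under Aditi: Soren, Jules, Sofia (3). Idris has no reports. So Eve's organization is 4 direct reports plus everyone under them: 2 + 4 + 4 + 1 = 11.

11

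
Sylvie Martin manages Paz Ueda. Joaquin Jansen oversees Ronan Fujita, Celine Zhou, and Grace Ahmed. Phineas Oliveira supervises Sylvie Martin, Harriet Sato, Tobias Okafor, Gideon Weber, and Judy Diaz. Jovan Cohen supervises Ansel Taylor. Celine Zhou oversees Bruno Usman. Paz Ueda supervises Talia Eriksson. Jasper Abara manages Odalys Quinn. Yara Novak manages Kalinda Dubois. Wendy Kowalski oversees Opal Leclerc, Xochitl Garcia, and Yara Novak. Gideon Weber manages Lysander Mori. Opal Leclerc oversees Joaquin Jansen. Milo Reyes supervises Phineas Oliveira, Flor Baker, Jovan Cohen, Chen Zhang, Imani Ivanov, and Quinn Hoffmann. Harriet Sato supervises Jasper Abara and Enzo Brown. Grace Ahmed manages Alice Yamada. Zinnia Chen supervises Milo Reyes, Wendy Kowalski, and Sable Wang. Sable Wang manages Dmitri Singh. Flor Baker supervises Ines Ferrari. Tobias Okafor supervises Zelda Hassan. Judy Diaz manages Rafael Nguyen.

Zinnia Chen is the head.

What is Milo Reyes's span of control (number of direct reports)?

Milo Reyes directly manages Phineas Oliveira, Flor Baker, Jovan Cohen, Chen Zhang, Imani Ivanov, Quinn Hoffmann. That is 6 direct reports.

6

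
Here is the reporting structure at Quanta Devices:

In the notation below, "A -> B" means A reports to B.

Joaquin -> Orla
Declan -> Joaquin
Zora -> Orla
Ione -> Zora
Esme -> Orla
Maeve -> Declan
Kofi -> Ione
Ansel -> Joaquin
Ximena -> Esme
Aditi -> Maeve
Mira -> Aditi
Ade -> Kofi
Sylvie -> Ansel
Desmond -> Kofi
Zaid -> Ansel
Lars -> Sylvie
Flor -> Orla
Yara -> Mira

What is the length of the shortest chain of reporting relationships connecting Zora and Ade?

Ade is in Zora's organization: the chain from Ade up to Zora is Ade → Kofi → Ione → Zora, which is 3 links.

3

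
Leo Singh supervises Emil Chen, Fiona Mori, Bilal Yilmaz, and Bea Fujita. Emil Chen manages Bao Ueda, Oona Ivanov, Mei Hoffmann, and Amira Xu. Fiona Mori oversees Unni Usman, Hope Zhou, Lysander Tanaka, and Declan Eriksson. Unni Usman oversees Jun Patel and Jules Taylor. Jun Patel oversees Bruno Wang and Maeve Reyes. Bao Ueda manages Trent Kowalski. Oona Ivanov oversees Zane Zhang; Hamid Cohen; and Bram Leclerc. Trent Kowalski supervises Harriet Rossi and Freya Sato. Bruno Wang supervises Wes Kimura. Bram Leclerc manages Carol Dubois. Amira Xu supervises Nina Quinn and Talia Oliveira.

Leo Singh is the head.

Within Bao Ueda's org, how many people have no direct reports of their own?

2

The people in Bao Ueda's organization with no one reporting to them are Freya Sato, Harriet Rossi. That is 2.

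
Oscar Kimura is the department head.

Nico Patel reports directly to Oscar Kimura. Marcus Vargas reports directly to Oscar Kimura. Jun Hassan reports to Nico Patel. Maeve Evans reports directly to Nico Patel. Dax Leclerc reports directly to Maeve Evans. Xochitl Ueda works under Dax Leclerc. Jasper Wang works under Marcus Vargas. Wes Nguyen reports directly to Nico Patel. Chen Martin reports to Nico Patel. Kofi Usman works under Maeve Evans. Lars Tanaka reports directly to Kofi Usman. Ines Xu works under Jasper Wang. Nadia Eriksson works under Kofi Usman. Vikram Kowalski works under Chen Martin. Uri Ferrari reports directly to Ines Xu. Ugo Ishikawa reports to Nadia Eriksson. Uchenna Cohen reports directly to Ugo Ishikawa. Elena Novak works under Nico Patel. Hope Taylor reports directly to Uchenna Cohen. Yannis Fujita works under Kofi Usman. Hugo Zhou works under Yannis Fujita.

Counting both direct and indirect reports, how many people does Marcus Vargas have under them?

3

Marcus Vargas directly manages Jasper Wang. Under Jasper Wang: Ines Xu, Uri Ferrari (2). That's 3 in total.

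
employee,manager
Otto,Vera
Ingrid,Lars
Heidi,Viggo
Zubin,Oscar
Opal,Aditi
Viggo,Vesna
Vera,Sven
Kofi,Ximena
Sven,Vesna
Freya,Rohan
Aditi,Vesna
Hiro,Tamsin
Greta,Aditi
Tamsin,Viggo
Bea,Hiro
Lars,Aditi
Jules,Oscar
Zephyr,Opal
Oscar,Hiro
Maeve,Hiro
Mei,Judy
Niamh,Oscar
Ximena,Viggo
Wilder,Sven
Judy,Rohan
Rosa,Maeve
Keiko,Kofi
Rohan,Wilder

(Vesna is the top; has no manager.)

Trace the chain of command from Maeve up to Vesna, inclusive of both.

Maeve reports to Hiro. Hiro reports to Tamsin. Tamsin reports to Viggo. Viggo reports to Vesna. Vesna is at the top.

Maeve -> Hiro -> Tamsin -> Viggo -> Vesna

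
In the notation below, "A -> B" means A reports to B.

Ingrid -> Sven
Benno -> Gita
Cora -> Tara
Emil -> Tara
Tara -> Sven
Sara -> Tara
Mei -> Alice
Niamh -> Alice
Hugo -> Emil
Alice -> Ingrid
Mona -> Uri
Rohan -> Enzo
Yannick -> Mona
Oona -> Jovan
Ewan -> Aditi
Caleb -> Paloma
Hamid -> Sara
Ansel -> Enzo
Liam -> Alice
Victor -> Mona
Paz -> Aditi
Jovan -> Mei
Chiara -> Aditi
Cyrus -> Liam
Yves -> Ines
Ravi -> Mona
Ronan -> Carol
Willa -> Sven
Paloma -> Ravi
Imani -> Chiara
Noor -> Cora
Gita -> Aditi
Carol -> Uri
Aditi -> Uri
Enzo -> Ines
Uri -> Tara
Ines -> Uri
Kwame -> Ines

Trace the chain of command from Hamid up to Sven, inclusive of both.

Hamid reports to Sara. Sara reports to Tara. Tara reports to Sven. Sven is at the top.

Hamid -> Sara -> Tara -> Sven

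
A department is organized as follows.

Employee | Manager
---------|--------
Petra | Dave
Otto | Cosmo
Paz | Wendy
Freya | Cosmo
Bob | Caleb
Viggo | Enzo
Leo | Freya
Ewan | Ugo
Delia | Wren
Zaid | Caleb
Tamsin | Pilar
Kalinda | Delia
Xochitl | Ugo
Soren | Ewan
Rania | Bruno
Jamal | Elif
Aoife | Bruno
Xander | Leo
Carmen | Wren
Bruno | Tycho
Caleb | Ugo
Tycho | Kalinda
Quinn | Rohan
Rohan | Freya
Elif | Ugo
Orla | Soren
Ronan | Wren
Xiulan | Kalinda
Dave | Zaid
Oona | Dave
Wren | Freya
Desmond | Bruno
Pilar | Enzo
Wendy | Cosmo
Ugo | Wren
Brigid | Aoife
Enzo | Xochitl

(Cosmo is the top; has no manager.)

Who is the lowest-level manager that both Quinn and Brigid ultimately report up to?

Quinn's chain of managers is Rohan, Freya, Cosmo. Brigid's chain of managers is Aoife, Bruno, Tycho, Kalinda, Delia, Wren, Freya, Cosmo. The first manager that appears in both chains is Freya.

Freya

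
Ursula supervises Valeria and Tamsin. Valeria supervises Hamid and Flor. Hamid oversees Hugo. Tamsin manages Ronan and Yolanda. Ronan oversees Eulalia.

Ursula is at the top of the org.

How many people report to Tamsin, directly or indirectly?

Tamsin directly manages Ronan, Yolanda. Under Ronan: Eulalia (1). Yolanda has no reports. So Tamsin's organization is 2 direct reports plus everyone under them: 2 + 1 = 3.

3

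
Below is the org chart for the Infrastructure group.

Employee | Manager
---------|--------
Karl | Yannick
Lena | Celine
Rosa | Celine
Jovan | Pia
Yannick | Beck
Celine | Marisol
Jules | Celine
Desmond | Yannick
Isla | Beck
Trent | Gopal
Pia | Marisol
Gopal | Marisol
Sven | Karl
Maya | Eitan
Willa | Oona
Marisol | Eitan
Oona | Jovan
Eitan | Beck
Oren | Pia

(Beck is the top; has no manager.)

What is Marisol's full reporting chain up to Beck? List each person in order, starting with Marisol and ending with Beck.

Marisol reports to Eitan. Eitan reports to Beck. Beck is at the top.

Marisol -> Eitan -> Beck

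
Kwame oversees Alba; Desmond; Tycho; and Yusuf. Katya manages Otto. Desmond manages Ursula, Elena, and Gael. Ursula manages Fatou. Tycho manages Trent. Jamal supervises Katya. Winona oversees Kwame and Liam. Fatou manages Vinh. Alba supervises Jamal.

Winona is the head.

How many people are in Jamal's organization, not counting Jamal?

Jamal directly manages Katya. Under Katya: Otto (1). That's 2 in total.

2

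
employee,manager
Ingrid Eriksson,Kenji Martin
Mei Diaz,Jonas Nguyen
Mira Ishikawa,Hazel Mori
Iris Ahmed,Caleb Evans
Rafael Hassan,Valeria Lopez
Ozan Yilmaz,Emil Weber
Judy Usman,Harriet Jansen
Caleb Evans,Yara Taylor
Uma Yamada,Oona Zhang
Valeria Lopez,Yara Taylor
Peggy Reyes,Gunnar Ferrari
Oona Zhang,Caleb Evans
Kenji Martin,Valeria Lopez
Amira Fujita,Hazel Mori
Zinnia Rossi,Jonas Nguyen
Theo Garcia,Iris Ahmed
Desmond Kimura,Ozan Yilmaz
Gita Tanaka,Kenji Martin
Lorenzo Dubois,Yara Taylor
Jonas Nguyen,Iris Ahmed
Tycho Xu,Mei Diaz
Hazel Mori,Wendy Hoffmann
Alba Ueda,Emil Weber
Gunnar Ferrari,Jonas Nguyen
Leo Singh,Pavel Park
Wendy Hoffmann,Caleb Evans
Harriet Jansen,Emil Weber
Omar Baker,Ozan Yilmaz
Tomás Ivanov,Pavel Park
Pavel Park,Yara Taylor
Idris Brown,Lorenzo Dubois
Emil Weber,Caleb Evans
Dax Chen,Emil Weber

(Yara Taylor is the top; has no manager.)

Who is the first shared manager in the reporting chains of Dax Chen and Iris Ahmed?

Dax Chen's chain of managers is Emil Weber, Caleb Evans, Yara Taylor. Iris Ahmed's chain of managers is Caleb Evans, Yara Taylor. The first manager that appears in both chains is Caleb Evans.

Caleb Evans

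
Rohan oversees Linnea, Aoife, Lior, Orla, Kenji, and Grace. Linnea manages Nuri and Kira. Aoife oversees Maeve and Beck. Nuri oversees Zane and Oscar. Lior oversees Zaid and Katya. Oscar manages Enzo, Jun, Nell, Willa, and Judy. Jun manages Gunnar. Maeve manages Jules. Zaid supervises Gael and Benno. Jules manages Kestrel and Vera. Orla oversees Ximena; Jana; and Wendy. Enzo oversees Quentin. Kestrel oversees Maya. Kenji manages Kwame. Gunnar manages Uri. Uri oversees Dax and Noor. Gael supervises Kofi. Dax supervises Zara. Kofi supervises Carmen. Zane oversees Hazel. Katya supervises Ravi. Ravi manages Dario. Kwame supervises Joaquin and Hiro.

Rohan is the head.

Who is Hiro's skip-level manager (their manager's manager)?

Kenji

Hiro reports to Kwame, and Kwame reports to Kenji. So Hiro's skip-level manager is Kenji.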